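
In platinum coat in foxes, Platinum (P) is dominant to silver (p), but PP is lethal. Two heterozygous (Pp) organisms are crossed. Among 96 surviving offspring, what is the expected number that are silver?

Cross: Pp × Pp
Punnett square offspring (before lethality): 1 PP, 2 Pp, 1 pp
The PP genotype is lethal (embryos die); surviving offspring: 2 Pp, 1 pp
silver: 1 out of 3 → fraction 1/3
Expected count = 1/3 × 96 = 32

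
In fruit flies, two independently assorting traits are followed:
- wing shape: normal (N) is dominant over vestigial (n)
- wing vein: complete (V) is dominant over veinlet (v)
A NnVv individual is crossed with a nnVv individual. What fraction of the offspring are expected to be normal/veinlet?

Dihybrid cross NnVv × nnVv — consider each gene separately:
wing shape: Nn × nn → 2 Nn, 2 nn → 2 N_ : 2 nn (out of 4)
wing vein: Vv × Vv → 1 VV, 2 Vv, 1 vv → 3 V_ : 1 vv (out of 4)
Combine (counts out of 4 × 4 = 16): normal/complete (N_V_) = 2×3 = 6; normal/veinlet (N_vv) = 2×1 = 2; vestigial/complete (nnV_) = 2×3 = 6; vestigial/veinlet (nnvv) = 2×1 = 2
Phenotype counts (out of 16): 6 normal/complete, 2 normal/veinlet, 6 vestigial/complete, 2 vestigial/veinlet
normal/veinlet: 2 out of 16
Probability: 2/16 = 1/8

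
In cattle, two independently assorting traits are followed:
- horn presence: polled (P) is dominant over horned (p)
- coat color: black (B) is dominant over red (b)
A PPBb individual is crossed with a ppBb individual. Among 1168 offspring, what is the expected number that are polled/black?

Dihybrid cross PPBb × ppBb — consider each gene separately:
horn presence: PP × pp → 4 Pp → 4 P_ (out of 4)
coat color: Bb × Bb → 1 BB, 2 Bb, 1 bb → 3 B_ : 1 bb (out of 4)
Combine (counts out of 4 × 4 = 16): polled/black (P_B_) = 4×3 = 12; polled/red (P_bb) = 4×1 = 4
Phenotype counts (out of 16): 12 polled/black, 4 polled/red
polled/black: 12 out of 16 → fraction 3/4
Expected count = 3/4 × 1168 = 876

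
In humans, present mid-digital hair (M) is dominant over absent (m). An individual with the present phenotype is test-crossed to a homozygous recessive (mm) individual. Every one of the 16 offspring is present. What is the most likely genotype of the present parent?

Test cross: ? × mm
All offspring are present.
If the unknown parent were heterozygous (Mm), about half of 16 offspring would be absent; none are. The unknown parent is most likely homozygous dominant (MM).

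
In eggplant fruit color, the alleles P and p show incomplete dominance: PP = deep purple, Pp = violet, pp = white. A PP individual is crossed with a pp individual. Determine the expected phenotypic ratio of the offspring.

Punnett square for PP × pp:
Offspring genotypes: 4 Pp
Phenotype counts: 4 violet
Ratio: all violet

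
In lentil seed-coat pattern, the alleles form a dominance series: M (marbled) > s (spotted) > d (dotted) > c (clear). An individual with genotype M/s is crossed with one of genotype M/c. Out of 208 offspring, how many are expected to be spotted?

Cross: M/s × M/c
Allele dominance: M > s > d > c
Offspring genotypes: 1 M/M, 1 M/c, 1 M/s, 1 s/c
Phenotype counts: 3 marbled, 1 spotted
spotted: 1 out of 4 → fraction 1/4
Expected count = 1/4 × 208 = 52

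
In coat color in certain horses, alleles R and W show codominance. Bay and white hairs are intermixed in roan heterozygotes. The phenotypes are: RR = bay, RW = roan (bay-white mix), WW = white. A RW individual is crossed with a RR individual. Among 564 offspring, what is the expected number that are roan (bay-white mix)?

Punnett square for RW × RR:
Offspring genotypes: 2 RR, 2 RW
Phenotype counts: 2 bay, 2 roan (bay-white mix)
roan (bay-white mix): 2 out of 4 → fraction 1/2
Expected count = 1/2 × 564 = 282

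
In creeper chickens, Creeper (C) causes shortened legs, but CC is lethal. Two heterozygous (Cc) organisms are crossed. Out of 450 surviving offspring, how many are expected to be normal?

Cross: Cc × Cc
Punnett square offspring (before lethality): 1 CC, 2 Cc, 1 cc
The CC genotype is lethal (embryos die); surviving offspring: 2 Cc, 1 cc
normal: 1 out of 3 → fraction 1/3
Expected count = 1/3 × 450 = 150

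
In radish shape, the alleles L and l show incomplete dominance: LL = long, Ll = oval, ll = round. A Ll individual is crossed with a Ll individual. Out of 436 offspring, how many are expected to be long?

Punnett square for Ll × Ll:
Offspring genotypes: 1 LL, 2 Ll, 1 ll
Phenotype counts: 1 long, 2 oval, 1 round
long: 1 out of 4 → fraction 1/4
Expected count = 1/4 × 436 = 109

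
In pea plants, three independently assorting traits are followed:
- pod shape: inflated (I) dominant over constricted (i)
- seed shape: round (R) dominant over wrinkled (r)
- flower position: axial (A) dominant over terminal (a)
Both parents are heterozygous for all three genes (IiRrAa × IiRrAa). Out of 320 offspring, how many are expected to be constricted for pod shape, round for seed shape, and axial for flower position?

Trihybrid cross: IiRrAa × IiRrAa
Each trait segregates independently with a 3:1 phenotypic ratio, so each gene contributes 3/4 (dominant) or 1/4 (recessive).
Target: constricted (pod shape), round (seed shape), axial (flower position)
Probability = product of independent per-trait probabilities
= 1/4 × 3/4 × 3/4 = 9/64
Expected count = 9/64 × 320 = 45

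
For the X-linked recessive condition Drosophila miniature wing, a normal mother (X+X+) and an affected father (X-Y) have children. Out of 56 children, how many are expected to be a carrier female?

Cross: X+X+ × X-Y
Offspring: 2 X+X-, 2 X+Y
Probability of a carrier female: 2/4 = 1/2
Expected count = 1/2 × 56 = 28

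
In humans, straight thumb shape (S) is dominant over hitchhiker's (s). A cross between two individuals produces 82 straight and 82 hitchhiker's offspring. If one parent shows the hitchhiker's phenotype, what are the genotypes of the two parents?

Observed offspring: 82 straight, 82 hitchhiker's
The observed ratio simplifies to 1:1. One parent shows hitchhiker's, so its genotype must be ss. A 1:1 offspring split requires the other parent to be heterozygous (Ss).
Parent genotypes: ss × Ss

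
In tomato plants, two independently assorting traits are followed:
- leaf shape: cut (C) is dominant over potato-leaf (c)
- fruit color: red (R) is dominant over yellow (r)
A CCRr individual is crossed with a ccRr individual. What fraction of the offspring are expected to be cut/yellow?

Dihybrid cross CCRr × ccRr — consider each gene separately:
leaf shape: CC × cc → 4 Cc → 4 C_ (out of 4)
fruit color: Rr × Rr → 1 RR, 2 Rr, 1 rr → 3 R_ : 1 rr (out of 4)
Combine (counts out of 4 × 4 = 16): cut/red (C_R_) = 4×3 = 12; cut/yellow (C_rr) = 4×1 = 4
Phenotype counts (out of 16): 12 cut/red, 4 cut/yellow
cut/yellow: 4 out of 16
Probability: 4/16 = 1/4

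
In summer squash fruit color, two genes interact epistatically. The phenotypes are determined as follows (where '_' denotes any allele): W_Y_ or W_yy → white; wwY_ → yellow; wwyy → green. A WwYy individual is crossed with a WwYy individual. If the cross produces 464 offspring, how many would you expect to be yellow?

Cross: WwYy × WwYy — consider each gene separately:
W gene: Ww × Ww → 1 WW, 2 Ww, 1 ww → 3 W_ : 1 ww (out of 4)
Y gene: Yy × Yy → 1 YY, 2 Yy, 1 yy → 3 Y_ : 1 yy (out of 4)
Genotype classes (out of 4 × 4 = 16): W_Y_ = 3×3 = 9; W_yy = 3×1 = 3; wwY_ = 1×3 = 3; wwyy = 1×1 = 1
Apply the phenotype rules: W_Y_ (9) + W_yy (3) → white; wwY_ (3) → yellow; wwyy (1) → green
Phenotype counts (out of 16): 12 white, 3 yellow, 1 green
yellow: 3 out of 16 → fraction 3/16
Expected count = 3/16 × 464 = 87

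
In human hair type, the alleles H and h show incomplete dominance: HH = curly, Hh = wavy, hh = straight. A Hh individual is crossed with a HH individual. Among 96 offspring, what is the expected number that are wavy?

Punnett square for Hh × HH:
Offspring genotypes: 2 HH, 2 Hh
Phenotype counts: 2 curly, 2 wavy
wavy: 2 out of 4 → fraction 1/2
Expected count = 1/2 × 96 = 48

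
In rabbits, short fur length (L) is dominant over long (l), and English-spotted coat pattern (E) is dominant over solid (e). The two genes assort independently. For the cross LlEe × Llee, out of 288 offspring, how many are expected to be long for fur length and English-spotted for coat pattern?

Dihybrid cross LlEe × Llee — consider each gene separately:
fur length: Ll × Ll → 1 LL, 2 Ll, 1 ll → 3 L_ : 1 ll (out of 4)
coat pattern: Ee × ee → 2 Ee, 2 ee → 2 E_ : 2 ee (out of 4)
Looking for: long (ll) and English-spotted (E_)
P(long) = 1/4, P(English-spotted) = 2/4
P(both) = 1/4 × 2/4 = 2/16 = 1/8
Expected count = 1/8 × 288 = 36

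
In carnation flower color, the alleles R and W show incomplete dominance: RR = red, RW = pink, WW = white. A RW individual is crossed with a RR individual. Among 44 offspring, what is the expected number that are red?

Punnett square for RW × RR:
Offspring genotypes: 2 RR, 2 RW
Phenotype counts: 2 red, 2 pink
red: 2 out of 4 → fraction 1/2
Expected count = 1/2 × 44 = 22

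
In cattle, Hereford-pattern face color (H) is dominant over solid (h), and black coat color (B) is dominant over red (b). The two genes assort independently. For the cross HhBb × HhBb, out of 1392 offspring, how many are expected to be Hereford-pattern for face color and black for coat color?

Dihybrid cross HhBb × HhBb — consider each gene separately:
face color: Hh × Hh → 1 HH, 2 Hh, 1 hh → 3 H_ : 1 hh (out of 4)
coat color: Bb × Bb → 1 BB, 2 Bb, 1 bb → 3 B_ : 1 bb (out of 4)
Looking for: Hereford-pattern (H_) and black (B_)
P(Hereford-pattern) = 3/4, P(black) = 3/4
P(both) = 3/4 × 3/4 = 9/16
Expected count = 9/16 × 1392 = 783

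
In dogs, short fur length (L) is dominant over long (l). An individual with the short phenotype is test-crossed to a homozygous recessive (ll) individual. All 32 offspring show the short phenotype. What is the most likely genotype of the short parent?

Test cross: ? × ll
All offspring are short.
If the unknown parent were heterozygous (Ll), about half of 32 offspring would be long; none are. The unknown parent is most likely homozygous dominant (LL).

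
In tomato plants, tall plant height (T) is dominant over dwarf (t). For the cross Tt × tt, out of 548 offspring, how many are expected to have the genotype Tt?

Punnett square for Tt × tt:
Offspring genotypes: 2 Tt, 2 tt
Total offspring: 4
Count with target: 2
Probability: 2/4 = 1/2
Expected count = 1/2 × 548 = 274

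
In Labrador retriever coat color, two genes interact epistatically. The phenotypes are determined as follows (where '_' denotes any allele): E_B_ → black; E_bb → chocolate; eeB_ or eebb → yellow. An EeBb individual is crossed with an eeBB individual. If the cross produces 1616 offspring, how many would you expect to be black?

Cross: EeBb × eeBB — consider each gene separately:
E gene: Ee × ee → 2 Ee, 2 ee → 2 E_ : 2 ee (out of 4)
B gene: Bb × BB → 2 BB, 2 Bb → 4 B_ (out of 4)
Genotype classes (out of 4 × 4 = 16): E_B_ = 2×4 = 8; eeB_ = 2×4 = 8
Apply the phenotype rules: E_B_ (8) → black; eeB_ (8) → yellow
Phenotype counts (out of 16): 8 black, 8 yellow
black: 8 out of 16 → fraction 1/2
Expected count = 1/2 × 1616 = 808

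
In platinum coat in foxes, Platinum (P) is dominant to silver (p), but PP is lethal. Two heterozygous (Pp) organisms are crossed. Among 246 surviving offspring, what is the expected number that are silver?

Cross: Pp × Pp
Punnett square offspring (before lethality): 1 PP, 2 Pp, 1 pp
The PP genotype is lethal (embryos die); surviving offspring: 2 Pp, 1 pp
silver: 1 out of 3 → fraction 1/3
Expected count = 1/3 × 246 = 82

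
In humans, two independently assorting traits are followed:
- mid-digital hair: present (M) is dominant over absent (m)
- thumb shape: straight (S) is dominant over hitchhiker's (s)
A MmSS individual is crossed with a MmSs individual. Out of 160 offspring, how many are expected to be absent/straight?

Dihybrid cross MmSS × MmSs — consider each gene separately:
mid-digital hair: Mm × Mm → 1 MM, 2 Mm, 1 mm → 3 M_ : 1 mm (out of 4)
thumb shape: SS × Ss → 2 SS, 2 Ss → 4 S_ (out of 4)
Combine (counts out of 4 × 4 = 16): present/straight (M_S_) = 3×4 = 12; absent/straight (mmS_) = 1×4 = 4
Phenotype counts (out of 16): 12 present/straight, 4 absent/straight
absent/straight: 4 out of 16 → fraction 1/4
Expected count = 1/4 × 160 = 40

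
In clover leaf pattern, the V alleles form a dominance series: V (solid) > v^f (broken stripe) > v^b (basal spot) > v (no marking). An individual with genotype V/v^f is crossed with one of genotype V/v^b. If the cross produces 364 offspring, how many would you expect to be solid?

Cross: V/v^f × V/v^b
Allele dominance: V > v^f > v^b > v
Offspring genotypes: 1 V/V, 1 V/v^b, 1 V/v^f, 1 v^f/v^b
Phenotype counts: 3 solid, 1 broken stripe
solid: 3 out of 4 → fraction 3/4
Expected count = 3/4 × 364 = 273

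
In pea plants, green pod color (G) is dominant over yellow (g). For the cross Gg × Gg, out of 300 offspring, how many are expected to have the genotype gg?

Punnett square for Gg × Gg:
Offspring genotypes: 1 GG, 2 Gg, 1 gg
Total offspring: 4
Count with target: 1
Probability: 1/4
Expected count = 1/4 × 300 = 75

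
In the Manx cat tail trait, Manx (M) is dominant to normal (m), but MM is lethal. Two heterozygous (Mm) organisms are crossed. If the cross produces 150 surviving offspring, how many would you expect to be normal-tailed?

Cross: Mm × Mm
Punnett square offspring (before lethality): 1 MM, 2 Mm, 1 mm
The MM genotype is lethal (embryos die); surviving offspring: 2 Mm, 1 mm
normal-tailed: 1 out of 3 → fraction 1/3
Expected count = 1/3 × 150 = 50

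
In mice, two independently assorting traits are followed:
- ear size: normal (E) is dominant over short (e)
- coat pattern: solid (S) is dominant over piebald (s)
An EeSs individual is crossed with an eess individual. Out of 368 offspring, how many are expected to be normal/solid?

Dihybrid cross EeSs × eess — consider each gene separately:
ear size: Ee × ee → 2 Ee, 2 ee → 2 E_ : 2 ee (out of 4)
coat pattern: Ss × ss → 2 Ss, 2 ss → 2 S_ : 2 ss (out of 4)
Combine (counts out of 4 × 4 = 16): normal/solid (E_S_) = 2×2 = 4; normal/piebald (E_ss) = 2×2 = 4; short/solid (eeS_) = 2×2 = 4; short/piebald (eess) = 2×2 = 4
Phenotype counts (out of 16): 4 normal/solid, 4 normal/piebald, 4 short/solid, 4 short/piebald
normal/solid: 4 out of 16 → fraction 1/4
Expected count = 1/4 × 368 = 92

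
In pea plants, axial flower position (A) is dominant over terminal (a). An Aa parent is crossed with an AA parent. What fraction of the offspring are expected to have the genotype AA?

Punnett square for Aa × AA:
Offspring genotypes: 2 AA, 2 Aa
Total offspring: 4
Count with target: 2
Probability: 2/4 = 1/2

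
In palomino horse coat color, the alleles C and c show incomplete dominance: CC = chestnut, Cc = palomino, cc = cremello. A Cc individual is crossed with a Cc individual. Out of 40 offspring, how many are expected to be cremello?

Punnett square for Cc × Cc:
Offspring genotypes: 1 CC, 2 Cc, 1 cc
Phenotype counts: 1 chestnut, 2 palomino, 1 cremello
cremello: 1 out of 4 → fraction 1/4
Expected count = 1/4 × 40 = 10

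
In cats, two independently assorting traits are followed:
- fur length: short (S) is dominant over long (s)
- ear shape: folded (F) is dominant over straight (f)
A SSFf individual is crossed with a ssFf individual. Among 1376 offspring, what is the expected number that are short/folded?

Dihybrid cross SSFf × ssFf — consider each gene separately:
fur length: SS × ss → 4 Ss → 4 S_ (out of 4)
ear shape: Ff × Ff → 1 FF, 2 Ff, 1 ff → 3 F_ : 1 ff (out of 4)
Combine (counts out of 4 × 4 = 16): short/folded (S_F_) = 4×3 = 12; short/straight (S_ff) = 4×1 = 4
Phenotype counts (out of 16): 12 short/folded, 4 short/straight
short/folded: 12 out of 16 → fraction 3/4
Expected count = 3/4 × 1376 = 1032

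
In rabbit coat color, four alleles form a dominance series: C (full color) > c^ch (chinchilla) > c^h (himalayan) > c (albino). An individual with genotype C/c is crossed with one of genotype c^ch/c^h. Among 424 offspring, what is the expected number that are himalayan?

Cross: C/c × c^ch/c^h
Allele dominance: C > c^ch > c^h > c
Offspring genotypes: 1 C/c^ch, 1 C/c^h, 1 c^ch/c, 1 c^h/c
Phenotype counts: 2 full color, 1 chinchilla, 1 himalayan
himalayan: 1 out of 4 → fraction 1/4
Expected count = 1/4 × 424 = 106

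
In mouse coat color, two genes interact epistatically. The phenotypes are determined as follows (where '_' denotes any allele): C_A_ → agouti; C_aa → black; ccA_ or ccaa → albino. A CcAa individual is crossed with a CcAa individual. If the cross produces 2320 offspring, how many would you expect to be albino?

Cross: CcAa × CcAa — consider each gene separately:
C gene: Cc × Cc → 1 CC, 2 Cc, 1 cc → 3 C_ : 1 cc (out of 4)
A gene: Aa × Aa → 1 AA, 2 Aa, 1 aa → 3 A_ : 1 aa (out of 4)
Genotype classes (out of 4 × 4 = 16): C_A_ = 3×3 = 9; C_aa = 3×1 = 3; ccA_ = 1×3 = 3; ccaa = 1×1 = 1
Apply the phenotype rules: C_A_ (9) → agouti; C_aa (3) → black; ccA_ (3) + ccaa (1) → albino
Phenotype counts (out of 16): 9 agouti, 3 black, 4 albino
albino: 4 out of 16 → fraction 1/4
Expected count = 1/4 × 2320 = 580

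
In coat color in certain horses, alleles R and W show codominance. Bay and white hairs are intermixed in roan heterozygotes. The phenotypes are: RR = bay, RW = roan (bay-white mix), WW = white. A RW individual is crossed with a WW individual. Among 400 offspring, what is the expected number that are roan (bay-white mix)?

Punnett square for RW × WW:
Offspring genotypes: 2 RW, 2 WW
Phenotype counts: 2 roan (bay-white mix), 2 white
roan (bay-white mix): 2 out of 4 → fraction 1/2
Expected count = 1/2 × 400 = 200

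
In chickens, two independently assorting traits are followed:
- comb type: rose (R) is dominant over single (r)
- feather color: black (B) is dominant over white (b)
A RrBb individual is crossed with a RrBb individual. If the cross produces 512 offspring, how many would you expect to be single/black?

Dihybrid cross RrBb × RrBb — consider each gene separately:
comb type: Rr × Rr → 1 RR, 2 Rr, 1 rr → 3 R_ : 1 rr (out of 4)
feather color: Bb × Bb → 1 BB, 2 Bb, 1 bb → 3 B_ : 1 bb (out of 4)
Combine (counts out of 4 × 4 = 16): rose/black (R_B_) = 3×3 = 9; rose/white (R_bb) = 3×1 = 3; single/black (rrB_) = 1×3 = 3; single/white (rrbb) = 1×1 = 1
Phenotype counts (out of 16): 9 rose/black, 3 rose/white, 3 single/black, 1 single/white
single/black: 3 out of 16 → fraction 3/16
Expected count = 3/16 × 512 = 96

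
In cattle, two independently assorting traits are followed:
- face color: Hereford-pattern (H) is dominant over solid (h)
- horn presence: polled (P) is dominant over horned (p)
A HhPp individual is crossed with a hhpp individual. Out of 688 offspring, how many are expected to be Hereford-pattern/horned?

Dihybrid cross HhPp × hhpp — consider each gene separately:
face color: Hh × hh → 2 Hh, 2 hh → 2 H_ : 2 hh (out of 4)
horn presence: Pp × pp → 2 Pp, 2 pp → 2 P_ : 2 pp (out of 4)
Combine (counts out of 4 × 4 = 16): Hereford-pattern/polled (H_P_) = 2×2 = 4; Hereford-pattern/horned (H_pp) = 2×2 = 4; solid/polled (hhP_) = 2×2 = 4; solid/horned (hhpp) = 2×2 = 4
Phenotype counts (out of 16): 4 Hereford-pattern/polled, 4 Hereford-pattern/horned, 4 solid/polled, 4 solid/horned
Hereford-pattern/horned: 4 out of 16 → fraction 1/4
Expected count = 1/4 × 688 = 172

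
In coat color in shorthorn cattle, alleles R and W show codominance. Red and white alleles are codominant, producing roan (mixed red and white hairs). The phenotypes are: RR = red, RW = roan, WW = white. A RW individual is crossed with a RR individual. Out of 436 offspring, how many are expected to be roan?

Punnett square for RW × RR:
Offspring genotypes: 2 RR, 2 RW
Phenotype counts: 2 red, 2 roan
roan: 2 out of 4 → fraction 1/2
Expected count = 1/2 × 436 = 218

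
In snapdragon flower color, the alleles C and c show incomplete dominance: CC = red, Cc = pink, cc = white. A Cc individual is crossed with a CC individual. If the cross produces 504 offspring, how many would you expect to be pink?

Punnett square for Cc × CC:
Offspring genotypes: 2 CC, 2 Cc
Phenotype counts: 2 red, 2 pink
pink: 2 out of 4 → fraction 1/2
Expected count = 1/2 × 504 = 252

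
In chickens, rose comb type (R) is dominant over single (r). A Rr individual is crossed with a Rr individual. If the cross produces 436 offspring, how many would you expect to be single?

Punnett square for Rr × Rr:
Offspring genotypes: 1 RR, 2 Rr, 1 rr
rose: 3, single: 1
single: 1 out of 4 → fraction 1/4
Expected count = 1/4 × 436 = 109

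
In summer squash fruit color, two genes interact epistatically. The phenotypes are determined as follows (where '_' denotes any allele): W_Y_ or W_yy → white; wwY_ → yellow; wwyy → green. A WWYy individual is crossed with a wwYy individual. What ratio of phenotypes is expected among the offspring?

Cross: WWYy × wwYy — consider each gene separately:
W gene: WW × ww → 4 Ww → 4 W_ (out of 4)
Y gene: Yy × Yy → 1 YY, 2 Yy, 1 yy → 3 Y_ : 1 yy (out of 4)
Genotype classes (out of 4 × 4 = 16): W_Y_ = 4×3 = 12; W_yy = 4×1 = 4
Apply the phenotype rules: W_Y_ (12) + W_yy (4) → white
Phenotype counts (out of 16): 16 white
Ratio: all white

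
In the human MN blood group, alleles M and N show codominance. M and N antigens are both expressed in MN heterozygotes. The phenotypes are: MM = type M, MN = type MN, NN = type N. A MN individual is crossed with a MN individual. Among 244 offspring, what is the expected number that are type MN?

Punnett square for MN × MN:
Offspring genotypes: 1 MM, 2 MN, 1 NN
Phenotype counts: 1 type M, 2 type MN, 1 type N
type MN: 2 out of 4 → fraction 1/2
Expected count = 1/2 × 244 = 122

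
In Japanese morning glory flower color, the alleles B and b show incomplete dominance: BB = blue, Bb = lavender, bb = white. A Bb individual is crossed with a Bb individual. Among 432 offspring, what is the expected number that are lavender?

Punnett square for Bb × Bb:
Offspring genotypes: 1 BB, 2 Bb, 1 bb
Phenotype counts: 1 blue, 2 lavender, 1 white
lavender: 2 out of 4 → fraction 1/2
Expected count = 1/2 × 432 = 216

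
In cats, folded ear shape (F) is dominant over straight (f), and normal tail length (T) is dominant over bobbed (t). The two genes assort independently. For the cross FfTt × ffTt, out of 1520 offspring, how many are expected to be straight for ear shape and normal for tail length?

Dihybrid cross FfTt × ffTt — consider each gene separately:
ear shape: Ff × ff → 2 Ff, 2 ff → 2 F_ : 2 ff (out of 4)
tail length: Tt × Tt → 1 TT, 2 Tt, 1 tt → 3 T_ : 1 tt (out of 4)
Looking for: straight (ff) and normal (T_)
P(straight) = 2/4, P(normal) = 3/4
P(both) = 2/4 × 3/4 = 6/16 = 3/8
Expected count = 3/8 × 1520 = 570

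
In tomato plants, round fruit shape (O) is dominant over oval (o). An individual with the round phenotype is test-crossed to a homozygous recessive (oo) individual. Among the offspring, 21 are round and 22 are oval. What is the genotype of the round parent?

Test cross: ? × oo
Offspring: 21 round, 22 oval — approximately 1:1.
A 1:1 ratio in a test cross indicates the unknown parent is heterozygous (Oo).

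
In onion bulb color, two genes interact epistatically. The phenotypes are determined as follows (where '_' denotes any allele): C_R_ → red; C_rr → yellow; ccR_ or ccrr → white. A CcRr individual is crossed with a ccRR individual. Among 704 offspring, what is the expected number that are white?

Cross: CcRr × ccRR — consider each gene separately:
C gene: Cc × cc → 2 Cc, 2 cc → 2 C_ : 2 cc (out of 4)
R gene: Rr × RR → 2 RR, 2 Rr → 4 R_ (out of 4)
Genotype classes (out of 4 × 4 = 16): C_R_ = 2×4 = 8; ccR_ = 2×4 = 8
Apply the phenotype rules: C_R_ (8) → red; ccR_ (8) → white
Phenotype counts (out of 16): 8 red, 8 white
white: 8 out of 16 → fraction 1/2
Expected count = 1/2 × 704 = 352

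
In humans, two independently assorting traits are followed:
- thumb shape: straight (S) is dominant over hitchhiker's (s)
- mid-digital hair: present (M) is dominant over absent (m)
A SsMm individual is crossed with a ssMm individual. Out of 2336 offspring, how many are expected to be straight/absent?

Dihybrid cross SsMm × ssMm — consider each gene separately:
thumb shape: Ss × ss → 2 Ss, 2 ss → 2 S_ : 2 ss (out of 4)
mid-digital hair: Mm × Mm → 1 MM, 2 Mm, 1 mm → 3 M_ : 1 mm (out of 4)
Combine (counts out of 4 × 4 = 16): straight/present (S_M_) = 2×3 = 6; straight/absent (S_mm) = 2×1 = 2; hitchhiker's/present (ssM_) = 2×3 = 6; hitchhiker's/absent (ssmm) = 2×1 = 2
Phenotype counts (out of 16): 6 straight/present, 2 straight/absent, 6 hitchhiker's/present, 2 hitchhiker's/absent
straight/absent: 2 out of 16 → fraction 1/8
Expected count = 1/8 × 2336 = 292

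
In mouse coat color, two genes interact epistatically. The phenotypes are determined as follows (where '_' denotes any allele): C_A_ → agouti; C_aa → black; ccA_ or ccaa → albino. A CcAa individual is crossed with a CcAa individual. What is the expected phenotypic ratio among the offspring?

Cross: CcAa × CcAa — consider each gene separately:
C gene: Cc × Cc → 1 CC, 2 Cc, 1 cc → 3 C_ : 1 cc (out of 4)
A gene: Aa × Aa → 1 AA, 2 Aa, 1 aa → 3 A_ : 1 aa (out of 4)
Genotype classes (out of 4 × 4 = 16): C_A_ = 3×3 = 9; C_aa = 3×1 = 3; ccA_ = 1×3 = 3; ccaa = 1×1 = 1
Apply the phenotype rules: C_A_ (9) → agouti; C_aa (3) → black; ccA_ (3) + ccaa (1) → albino
Phenotype counts (out of 16): 9 agouti, 3 black, 4 albino
Ratio: 9 agouti : 3 black : 4 albino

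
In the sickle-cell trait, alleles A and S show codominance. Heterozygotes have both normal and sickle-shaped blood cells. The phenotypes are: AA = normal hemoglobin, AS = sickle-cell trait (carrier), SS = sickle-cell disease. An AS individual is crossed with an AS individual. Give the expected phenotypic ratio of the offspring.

Punnett square for AS × AS:
Offspring genotypes: 1 AA, 2 AS, 1 SS
Phenotype counts: 1 normal hemoglobin, 2 sickle-cell trait (carrier), 1 sickle-cell disease
Ratio: 1 normal hemoglobin : 2 sickle-cell trait (carrier) : 1 sickle-cell disease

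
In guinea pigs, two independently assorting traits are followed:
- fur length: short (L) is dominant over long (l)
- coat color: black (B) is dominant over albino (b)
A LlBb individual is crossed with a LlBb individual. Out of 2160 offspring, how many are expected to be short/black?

Dihybrid cross LlBb × LlBb — consider each gene separately:
fur length: Ll × Ll → 1 LL, 2 Ll, 1 ll → 3 L_ : 1 ll (out of 4)
coat color: Bb × Bb → 1 BB, 2 Bb, 1 bb → 3 B_ : 1 bb (out of 4)
Combine (counts out of 4 × 4 = 16): short/black (L_B_) = 3×3 = 9; short/albino (L_bb) = 3×1 = 3; long/black (llB_) = 1×3 = 3; long/albino (llbb) = 1×1 = 1
Phenotype counts (out of 16): 9 short/black, 3 short/albino, 3 long/black, 1 long/albino
short/black: 9 out of 16 → fraction 9/16
Expected count = 9/16 × 2160 = 1215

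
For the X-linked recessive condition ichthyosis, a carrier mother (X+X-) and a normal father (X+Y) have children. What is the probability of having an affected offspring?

Cross: X+X- × X+Y
Offspring: 1 X+X+, 1 X+Y, 1 X+X-, 1 X-Y
Probability of an affected offspring: 1/4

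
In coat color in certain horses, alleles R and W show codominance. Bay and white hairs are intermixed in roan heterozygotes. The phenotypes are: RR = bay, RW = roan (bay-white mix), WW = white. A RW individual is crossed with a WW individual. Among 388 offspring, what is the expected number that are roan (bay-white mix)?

Punnett square for RW × WW:
Offspring genotypes: 2 RW, 2 WW
Phenotype counts: 2 roan (bay-white mix), 2 white
roan (bay-white mix): 2 out of 4 → fraction 1/2
Expected count = 1/2 × 388 = 194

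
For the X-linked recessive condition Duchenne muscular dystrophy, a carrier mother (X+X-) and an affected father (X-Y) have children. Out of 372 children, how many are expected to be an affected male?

Cross: X+X- × X-Y
Offspring: 1 X+X-, 1 X+Y, 1 X-X-, 1 X-Y
Probability of an affected male: 1/4
Expected count = 1/4 × 372 = 93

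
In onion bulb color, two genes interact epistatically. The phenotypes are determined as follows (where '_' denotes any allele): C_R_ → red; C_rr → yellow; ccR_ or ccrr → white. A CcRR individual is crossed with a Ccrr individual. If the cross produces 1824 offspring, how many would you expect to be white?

Cross: CcRR × Ccrr — consider each gene separately:
C gene: Cc × Cc → 1 CC, 2 Cc, 1 cc → 3 C_ : 1 cc (out of 4)
R gene: RR × rr → 4 Rr → 4 R_ (out of 4)
Genotype classes (out of 4 × 4 = 16): C_R_ = 3×4 = 12; ccR_ = 1×4 = 4
Apply the phenotype rules: C_R_ (12) → red; ccR_ (4) → white
Phenotype counts (out of 16): 12 red, 4 white
white: 4 out of 16 → fraction 1/4
Expected count = 1/4 × 1824 = 456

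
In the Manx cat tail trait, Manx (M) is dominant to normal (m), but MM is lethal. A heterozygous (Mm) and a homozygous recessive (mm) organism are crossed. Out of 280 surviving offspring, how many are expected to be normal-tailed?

Cross: Mm × mm
Punnett square offspring (before lethality): 2 Mm, 2 mm
No MM offspring are produced in this cross.
normal-tailed: 2 out of 4 → fraction 1/2
Expected count = 1/2 × 280 = 140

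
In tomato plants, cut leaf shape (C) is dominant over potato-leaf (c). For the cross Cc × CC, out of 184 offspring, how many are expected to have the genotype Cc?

Punnett square for Cc × CC:
Offspring genotypes: 2 CC, 2 Cc
Total offspring: 4
Count with target: 2
Probability: 2/4 = 1/2
Expected count = 1/2 × 184 = 92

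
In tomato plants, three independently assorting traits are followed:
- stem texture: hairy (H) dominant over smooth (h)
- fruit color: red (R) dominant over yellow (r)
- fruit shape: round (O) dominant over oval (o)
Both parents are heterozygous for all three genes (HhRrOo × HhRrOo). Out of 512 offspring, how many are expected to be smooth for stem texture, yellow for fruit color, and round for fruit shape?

Trihybrid cross: HhRrOo × HhRrOo
Each trait segregates independently with a 3:1 phenotypic ratio, so each gene contributes 3/4 (dominant) or 1/4 (recessive).
Target: smooth (stem texture), yellow (fruit color), round (fruit shape)
Probability = product of independent per-trait probabilities
= 1/4 × 1/4 × 3/4 = 3/64
Expected count = 3/64 × 512 = 24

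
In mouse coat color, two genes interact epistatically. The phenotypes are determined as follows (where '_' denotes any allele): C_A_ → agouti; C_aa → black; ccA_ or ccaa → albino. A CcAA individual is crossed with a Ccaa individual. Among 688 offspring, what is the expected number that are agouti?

Cross: CcAA × Ccaa — consider each gene separately:
C gene: Cc × Cc → 1 CC, 2 Cc, 1 cc → 3 C_ : 1 cc (out of 4)
A gene: AA × aa → 4 Aa → 4 A_ (out of 4)
Genotype classes (out of 4 × 4 = 16): C_A_ = 3×4 = 12; ccA_ = 1×4 = 4
Apply the phenotype rules: C_A_ (12) → agouti; ccA_ (4) → albino
Phenotype counts (out of 16): 12 agouti, 4 albino
agouti: 12 out of 16 → fraction 3/4
Expected count = 3/4 × 688 = 516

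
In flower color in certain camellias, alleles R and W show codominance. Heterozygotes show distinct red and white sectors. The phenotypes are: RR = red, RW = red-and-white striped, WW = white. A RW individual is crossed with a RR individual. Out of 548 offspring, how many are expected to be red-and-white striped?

Punnett square for RW × RR:
Offspring genotypes: 2 RR, 2 RW
Phenotype counts: 2 red, 2 red-and-white striped
red-and-white striped: 2 out of 4 → fraction 1/2
Expected count = 1/2 × 548 = 274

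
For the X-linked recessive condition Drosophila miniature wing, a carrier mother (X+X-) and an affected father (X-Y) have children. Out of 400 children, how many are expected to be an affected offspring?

Cross: X+X- × X-Y
Offspring: 1 X+X-, 1 X+Y, 1 X-X-, 1 X-Y
Probability of an affected offspring: 2/4 = 1/2
Expected count = 1/2 × 400 = 200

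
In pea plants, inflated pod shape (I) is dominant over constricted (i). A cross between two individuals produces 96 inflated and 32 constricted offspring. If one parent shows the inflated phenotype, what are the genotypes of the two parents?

Observed offspring: 96 inflated, 32 constricted
The observed ratio simplifies to 3:1. Constricted (ii) offspring appear, so each parent must contribute one i allele. The parent stated to show inflated carries I, so it is Ii. The other parent is then either Ii or ii: Ii × ii would give a 1:1 split, whereas Ii × Ii gives 3:1 — matching the data. So both parents are heterozygous (Ii × Ii).
Parent genotypes: Ii × Ii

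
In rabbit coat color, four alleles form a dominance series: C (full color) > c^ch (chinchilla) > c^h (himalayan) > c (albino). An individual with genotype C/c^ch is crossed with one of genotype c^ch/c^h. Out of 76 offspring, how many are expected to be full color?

Cross: C/c^ch × c^ch/c^h
Allele dominance: C > c^ch > c^h > c
Offspring genotypes: 1 C/c^ch, 1 C/c^h, 1 c^ch/c^ch, 1 c^ch/c^h
Phenotype counts: 2 full color, 2 chinchilla
full color: 2 out of 4 → fraction 1/2
Expected count = 1/2 × 76 = 38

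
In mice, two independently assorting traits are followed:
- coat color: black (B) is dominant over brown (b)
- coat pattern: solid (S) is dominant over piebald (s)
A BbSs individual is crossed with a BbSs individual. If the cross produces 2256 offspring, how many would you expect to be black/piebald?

Dihybrid cross BbSs × BbSs — consider each gene separately:
coat color: Bb × Bb → 1 BB, 2 Bb, 1 bb → 3 B_ : 1 bb (out of 4)
coat pattern: Ss × Ss → 1 SS, 2 Ss, 1 ss → 3 S_ : 1 ss (out of 4)
Combine (counts out of 4 × 4 = 16): black/solid (B_S_) = 3×3 = 9; black/piebald (B_ss) = 3×1 = 3; brown/solid (bbS_) = 1×3 = 3; brown/piebald (bbss) = 1×1 = 1
Phenotype counts (out of 16): 9 black/solid, 3 black/piebald, 3 brown/solid, 1 brown/piebald
black/piebald: 3 out of 16 → fraction 3/16
Expected count = 3/16 × 2256 = 423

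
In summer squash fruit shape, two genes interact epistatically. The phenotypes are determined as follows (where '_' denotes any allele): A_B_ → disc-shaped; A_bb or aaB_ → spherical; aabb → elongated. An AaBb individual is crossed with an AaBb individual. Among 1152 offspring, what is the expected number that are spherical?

Cross: AaBb × AaBb — consider each gene separately:
A gene: Aa × Aa → 1 AA, 2 Aa, 1 aa → 3 A_ : 1 aa (out of 4)
B gene: Bb × Bb → 1 BB, 2 Bb, 1 bb → 3 B_ : 1 bb (out of 4)
Genotype classes (out of 4 × 4 = 16): A_B_ = 3×3 = 9; A_bb = 3×1 = 3; aaB_ = 1×3 = 3; aabb = 1×1 = 1
Apply the phenotype rules: A_B_ (9) → disc-shaped; A_bb (3) + aaB_ (3) → spherical; aabb (1) → elongated
Phenotype counts (out of 16): 9 disc-shaped, 6 spherical, 1 elongated
spherical: 6 out of 16 → fraction 3/8
Expected count = 3/8 × 1152 = 432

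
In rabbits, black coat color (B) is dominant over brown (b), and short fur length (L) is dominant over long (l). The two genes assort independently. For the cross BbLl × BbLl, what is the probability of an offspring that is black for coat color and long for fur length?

Dihybrid cross BbLl × BbLl — consider each gene separately:
coat color: Bb × Bb → 1 BB, 2 Bb, 1 bb → 3 B_ : 1 bb (out of 4)
fur length: Ll × Ll → 1 LL, 2 Ll, 1 ll → 3 L_ : 1 ll (out of 4)
Looking for: black (B_) and long (ll)
P(black) = 3/4, P(long) = 1/4
P(both) = 3/4 × 1/4 = 3/16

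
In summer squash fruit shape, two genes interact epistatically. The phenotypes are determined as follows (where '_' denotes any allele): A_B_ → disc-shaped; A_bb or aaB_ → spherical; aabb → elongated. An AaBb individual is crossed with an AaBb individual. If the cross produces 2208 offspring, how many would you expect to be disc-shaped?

Cross: AaBb × AaBb — consider each gene separately:
A gene: Aa × Aa → 1 AA, 2 Aa, 1 aa → 3 A_ : 1 aa (out of 4)
B gene: Bb × Bb → 1 BB, 2 Bb, 1 bb → 3 B_ : 1 bb (out of 4)
Genotype classes (out of 4 × 4 = 16): A_B_ = 3×3 = 9; A_bb = 3×1 = 3; aaB_ = 1×3 = 3; aabb = 1×1 = 1
Apply the phenotype rules: A_B_ (9) → disc-shaped; A_bb (3) + aaB_ (3) → spherical; aabb (1) → elongated
Phenotype counts (out of 16): 9 disc-shaped, 6 spherical, 1 elongated
disc-shaped: 9 out of 16 → fraction 9/16
Expected count = 9/16 × 2208 = 1242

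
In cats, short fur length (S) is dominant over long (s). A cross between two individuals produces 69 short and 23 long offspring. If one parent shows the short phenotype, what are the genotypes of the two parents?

Observed offspring: 69 short, 23 long
The observed ratio simplifies to 3:1. Long (ss) offspring appear, so each parent must contribute one s allele. The parent stated to show short carries S, so it is Ss. The other parent is then either Ss or ss: Ss × ss would give a 1:1 split, whereas Ss × Ss gives 3:1 — matching the data. So both parents are heterozygous (Ss × Ss).
Parent genotypes: Ss × Ss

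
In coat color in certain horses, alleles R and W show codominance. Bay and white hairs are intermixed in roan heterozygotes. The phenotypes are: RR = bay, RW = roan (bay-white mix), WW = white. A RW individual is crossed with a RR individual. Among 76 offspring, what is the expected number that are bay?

Punnett square for RW × RR:
Offspring genotypes: 2 RR, 2 RW
Phenotype counts: 2 bay, 2 roan (bay-white mix)
bay: 2 out of 4 → fraction 1/2
Expected count = 1/2 × 76 = 38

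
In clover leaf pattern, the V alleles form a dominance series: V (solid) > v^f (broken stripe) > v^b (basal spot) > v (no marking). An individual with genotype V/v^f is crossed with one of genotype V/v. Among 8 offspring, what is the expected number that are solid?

Cross: V/v^f × V/v
Allele dominance: V > v^f > v^b > v
Offspring genotypes: 1 V/V, 1 V/v, 1 V/v^f, 1 v^f/v
Phenotype counts: 3 solid, 1 broken stripe
solid: 3 out of 4 → fraction 3/4
Expected count = 3/4 × 8 = 6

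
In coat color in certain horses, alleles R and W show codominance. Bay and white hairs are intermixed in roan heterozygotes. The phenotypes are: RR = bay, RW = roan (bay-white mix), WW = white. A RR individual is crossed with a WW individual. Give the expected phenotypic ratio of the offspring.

Punnett square for RR × WW:
Offspring genotypes: 4 RW
Phenotype counts: 4 roan (bay-white mix)
Ratio: all roan (bay-white mix)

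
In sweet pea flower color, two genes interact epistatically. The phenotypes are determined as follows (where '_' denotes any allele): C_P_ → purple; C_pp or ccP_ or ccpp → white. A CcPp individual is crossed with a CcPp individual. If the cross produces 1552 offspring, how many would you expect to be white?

Cross: CcPp × CcPp — consider each gene separately:
C gene: Cc × Cc → 1 CC, 2 Cc, 1 cc → 3 C_ : 1 cc (out of 4)
P gene: Pp × Pp → 1 PP, 2 Pp, 1 pp → 3 P_ : 1 pp (out of 4)
Genotype classes (out of 4 × 4 = 16): C_P_ = 3×3 = 9; C_pp = 3×1 = 3; ccP_ = 1×3 = 3; ccpp = 1×1 = 1
Apply the phenotype rules: C_P_ (9) → purple; C_pp (3) + ccP_ (3) + ccpp (1) → white
Phenotype counts (out of 16): 9 purple, 7 white
white: 7 out of 16 → fraction 7/16
Expected count = 7/16 × 1552 = 679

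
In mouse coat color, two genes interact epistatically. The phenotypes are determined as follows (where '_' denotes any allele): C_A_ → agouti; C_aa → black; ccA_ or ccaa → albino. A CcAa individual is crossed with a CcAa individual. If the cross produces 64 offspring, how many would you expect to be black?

Cross: CcAa × CcAa — consider each gene separately:
C gene: Cc × Cc → 1 CC, 2 Cc, 1 cc → 3 C_ : 1 cc (out of 4)
A gene: Aa × Aa → 1 AA, 2 Aa, 1 aa → 3 A_ : 1 aa (out of 4)
Genotype classes (out of 4 × 4 = 16): C_A_ = 3×3 = 9; C_aa = 3×1 = 3; ccA_ = 1×3 = 3; ccaa = 1×1 = 1
Apply the phenotype rules: C_A_ (9) → agouti; C_aa (3) → black; ccA_ (3) + ccaa (1) → albino
Phenotype counts (out of 16): 9 agouti, 3 black, 4 albino
black: 3 out of 16 → fraction 3/16
Expected count = 3/16 × 64 = 12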